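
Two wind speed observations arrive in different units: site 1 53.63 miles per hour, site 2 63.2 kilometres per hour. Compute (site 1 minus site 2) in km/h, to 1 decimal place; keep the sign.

site 1: 53.63 mph = 86.309 km/h.
Difference: 86.309 − 63.200 = 23.1 km/h.

23.1 km/h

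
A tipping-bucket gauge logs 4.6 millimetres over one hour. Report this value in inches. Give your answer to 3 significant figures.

1 mm = 0.0393701 in, so 4.6 × 0.0393701 = 0.181 in.

0.181 in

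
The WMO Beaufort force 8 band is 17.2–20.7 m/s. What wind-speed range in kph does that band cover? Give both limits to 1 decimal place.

17.2–20.7 m/s × 3.6 = 61.9–74.5 km/h.

61.9 to 74.5 km/h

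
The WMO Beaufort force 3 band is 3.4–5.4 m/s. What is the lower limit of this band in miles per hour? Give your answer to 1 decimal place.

3.4–5.4 m/s × 2.237 = 7.6–12.1 mph.

7.6 mph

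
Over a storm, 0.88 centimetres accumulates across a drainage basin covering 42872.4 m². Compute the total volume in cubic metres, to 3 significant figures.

Depth: 0.88 cm × 10 = 8.8 mm.
1 mm over 1 m² is 1 L, so volume = 8.8 × 42872.4 = 377277.12 L = 377 m³.

377 cubic metres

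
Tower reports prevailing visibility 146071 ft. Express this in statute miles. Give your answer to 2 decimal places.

27.66 SM

1 ft = 0.000189394 SM, so 146071 × 0.000189394 = 27.66 SM.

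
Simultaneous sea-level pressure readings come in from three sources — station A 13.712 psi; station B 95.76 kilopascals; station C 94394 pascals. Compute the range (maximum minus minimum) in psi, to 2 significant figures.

station B: 95.76 kPa = 13.8888 psi.
station C: 94394 Pa = 13.6907 psi.
Spread: 13.8888 − 13.6907 = 0.20 psi.

0.20 psi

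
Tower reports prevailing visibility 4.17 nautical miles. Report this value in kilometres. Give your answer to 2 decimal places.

1 nmi = 1.852 km, so 4.17 × 1.852 = 7.72 km.

7.72 km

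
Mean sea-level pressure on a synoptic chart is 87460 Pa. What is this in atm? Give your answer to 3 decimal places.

0.863 atm

1 Pa = 9.86923e-06 atm, so 87460 × 9.86923e-06 = 0.863 atm.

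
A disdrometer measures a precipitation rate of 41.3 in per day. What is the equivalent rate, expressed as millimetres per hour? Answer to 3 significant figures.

41.3 in/day × 25.4 mm/in × 0.0416667 day/hour = 43.7 mm/hour.

43.7 mm/hour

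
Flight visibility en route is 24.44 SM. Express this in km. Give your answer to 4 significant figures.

39.33 km

1 SM = 1.60934 km, so 24.44 × 1.60934 = 39.33 km.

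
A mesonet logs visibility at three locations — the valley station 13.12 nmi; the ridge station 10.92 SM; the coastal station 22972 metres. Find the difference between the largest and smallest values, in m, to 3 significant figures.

the valley station: 13.12 nmi = 24298.24 m.
the ridge station: 10.92 SM = 17574.04 m.
Spread: 24298.24 − 17574.04 = 6720 m.

6720 m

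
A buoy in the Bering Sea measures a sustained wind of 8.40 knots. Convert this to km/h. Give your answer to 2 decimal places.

15.56 km/h

1 kt = 1.852 km/h, so 8.40 × 1.852 = 15.56 km/h.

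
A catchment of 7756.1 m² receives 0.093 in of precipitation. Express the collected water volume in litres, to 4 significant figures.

18320 litres

Depth: 0.093 in × 25.4 = 2.3622 mm.
1 mm over 1 m² is 1 L, so volume = 2.3622 × 7756.1 = 18321.459 L ≈ 18320 L.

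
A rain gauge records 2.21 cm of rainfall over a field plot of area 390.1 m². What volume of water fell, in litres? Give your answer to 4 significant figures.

Depth: 2.21 cm × 10 = 22.1 mm.
1 mm over 1 m² is 1 L, so volume = 22.1 × 390.1 = 8621.21 L ≈ 8621 L.

8621 litres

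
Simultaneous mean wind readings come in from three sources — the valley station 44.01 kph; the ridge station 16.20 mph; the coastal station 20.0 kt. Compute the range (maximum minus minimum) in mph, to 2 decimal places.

11.15 mph

the valley station: 44.01 km/h = 27.3465 mph.
the coastal station: 20.0 kt = 23.0156 mph.
Spread: 27.3465 − 16.2000 = 11.15 mph.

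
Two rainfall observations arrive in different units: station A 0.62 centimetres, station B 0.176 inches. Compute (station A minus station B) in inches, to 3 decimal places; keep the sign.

0.068 in

station A: 0.62 cm = 0.24409 in.
Difference: 0.24409 − 0.17600 = 0.068 in.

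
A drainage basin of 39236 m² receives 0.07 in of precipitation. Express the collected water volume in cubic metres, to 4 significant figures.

69.76 cubic metres

Depth: 0.07 in × 25.4 = 1.778 mm.
1 mm over 1 m² is 1 L, so volume = 1.778 × 39236 = 69761.608 L = 69.76 m³.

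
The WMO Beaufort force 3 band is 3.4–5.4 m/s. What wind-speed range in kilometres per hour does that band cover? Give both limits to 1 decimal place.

3.4–5.4 m/s × 3.6 = 12.2–19.4 km/h.

12.2 to 19.4 km/h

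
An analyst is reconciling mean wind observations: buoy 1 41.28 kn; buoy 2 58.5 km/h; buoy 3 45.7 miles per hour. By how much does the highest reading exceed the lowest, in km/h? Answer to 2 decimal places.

buoy 1: 41.28 kt = 76.4506 km/h.
buoy 3: 45.7 mph = 73.5470 km/h.
Spread: 76.4506 − 58.5000 = 17.95 km/h.

17.95 km/h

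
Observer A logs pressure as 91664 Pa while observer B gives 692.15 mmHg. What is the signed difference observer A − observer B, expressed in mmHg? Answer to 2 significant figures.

observer A: 91664 Pa = 687.536 mmHg.
Difference: 687.536 − 692.150 = -4.6 mmHg.

-4.6 mmHg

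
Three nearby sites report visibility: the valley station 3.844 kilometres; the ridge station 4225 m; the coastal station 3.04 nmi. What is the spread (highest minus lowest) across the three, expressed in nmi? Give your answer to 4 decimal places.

0.9644 nmi

the valley station: 3.844 km = 2.075594 nmi.
the ridge station: 4225 m = 2.281317 nmi.
Spread: 3.040000 − 2.075594 = 0.9644 nmi.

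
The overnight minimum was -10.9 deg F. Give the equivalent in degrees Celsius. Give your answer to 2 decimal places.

°C = (°F − 32) × 5/9 = (-10.9 − 32) / 1.8 = -23.83 °C.

-23.83 °C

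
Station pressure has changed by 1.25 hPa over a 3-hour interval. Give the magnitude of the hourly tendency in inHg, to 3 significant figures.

1.25 hPa / 3 h × 0.02953 inHg/hPa = 0.0123 inHg/h.

0.0123 inHg per hour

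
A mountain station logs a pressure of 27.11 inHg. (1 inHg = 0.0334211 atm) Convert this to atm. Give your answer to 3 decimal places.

0.906 atm

1 inHg = 0.0334211 atm, so 27.11 × 0.0334211 = 0.906 atm.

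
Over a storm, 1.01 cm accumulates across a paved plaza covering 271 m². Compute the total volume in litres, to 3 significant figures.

Depth: 1.01 cm × 10 = 10.1 mm.
1 mm over 1 m² is 1 L, so volume = 10.1 × 271 = 2737.1 L ≈ 2740 L.

2740 litres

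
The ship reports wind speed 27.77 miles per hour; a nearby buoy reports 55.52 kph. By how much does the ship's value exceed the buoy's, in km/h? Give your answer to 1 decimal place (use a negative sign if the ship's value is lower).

-10.8 km/h

the ship: 27.77 mph = 44.691 km/h.
Difference: 44.691 − 55.520 = -10.8 km/h.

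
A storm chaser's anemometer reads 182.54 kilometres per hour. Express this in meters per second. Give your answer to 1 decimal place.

1 km/h = 0.277778 m/s, so 182.54 × 0.277778 = 50.7 m/s.

50.7 m/s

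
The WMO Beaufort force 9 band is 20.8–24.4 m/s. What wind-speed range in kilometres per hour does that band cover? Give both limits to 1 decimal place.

74.9 to 87.8 km/h

20.8–24.4 m/s × 3.6 = 74.9–87.8 km/h.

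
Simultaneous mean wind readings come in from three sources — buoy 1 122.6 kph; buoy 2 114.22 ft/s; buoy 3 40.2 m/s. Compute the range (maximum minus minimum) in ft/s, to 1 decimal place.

buoy 1: 122.6 km/h = 111.731 ft/s.
buoy 3: 40.2 m/s = 131.890 ft/s.
Spread: 131.890 − 111.731 = 20.2 ft/s.

20.2 ft/s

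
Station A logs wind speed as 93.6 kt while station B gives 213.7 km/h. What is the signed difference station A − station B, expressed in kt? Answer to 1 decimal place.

-21.8 kt

station B: 213.7 km/h = 115.389 kt.
Difference: 93.600 − 115.389 = -21.8 kt.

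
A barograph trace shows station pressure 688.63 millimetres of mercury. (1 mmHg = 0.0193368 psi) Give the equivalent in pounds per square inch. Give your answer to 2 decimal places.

1 mmHg = 0.0193368 psi, so 688.63 × 0.0193368 = 13.32 psi.

13.32 psi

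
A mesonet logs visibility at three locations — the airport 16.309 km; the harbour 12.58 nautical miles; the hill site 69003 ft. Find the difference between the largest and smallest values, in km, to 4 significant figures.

the harbour: 12.58 nmi = 23.29816 km.
the hill site: 69003 ft = 21.03211 km.
Spread: 23.29816 − 16.30900 = 6.989 km.

6.989 km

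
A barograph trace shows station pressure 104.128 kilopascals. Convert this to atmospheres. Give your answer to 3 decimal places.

1 kPa = 0.00986923 atm, so 104.128 × 0.00986923 = 1.028 atm.

1.028 atm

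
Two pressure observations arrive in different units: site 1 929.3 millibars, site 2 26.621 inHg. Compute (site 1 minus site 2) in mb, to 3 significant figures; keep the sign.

site 2: 26.621 inHg = 901.491 mb.
Difference: 929.300 − 901.491 = 27.8 mb.

27.8 mb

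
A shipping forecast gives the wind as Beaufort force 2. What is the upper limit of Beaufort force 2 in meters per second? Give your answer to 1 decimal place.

3.3 m/s

Beaufort 2 (light breeze) spans 1.6–3.3 m/s.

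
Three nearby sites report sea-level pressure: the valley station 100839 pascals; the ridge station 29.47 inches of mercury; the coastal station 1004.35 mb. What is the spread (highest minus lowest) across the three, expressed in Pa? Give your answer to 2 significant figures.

1000 Pa

the ridge station: 29.47 inHg = 99796.88 Pa.
the coastal station: 1004.35 mb = 100435.00 Pa.
Spread: 100839.00 − 99796.88 = 1000 Pa.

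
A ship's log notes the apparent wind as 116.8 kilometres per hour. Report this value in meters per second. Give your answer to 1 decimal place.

1 km/h = 0.277778 m/s, so 116.8 × 0.277778 = 32.4 m/s.

32.4 m/s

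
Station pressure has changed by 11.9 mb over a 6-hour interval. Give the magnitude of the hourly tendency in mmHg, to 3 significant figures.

1.49 mmHg per hour

11.9 mb / 6 h × 0.750062 mmHg/mb = 1.49 mmHg/h.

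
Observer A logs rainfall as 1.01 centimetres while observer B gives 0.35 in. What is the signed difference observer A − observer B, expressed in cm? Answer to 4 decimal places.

observer B: 0.35 in = 0.889000 cm.
Difference: 1.010000 − 0.889000 = 0.1210 cm.

0.1210 cm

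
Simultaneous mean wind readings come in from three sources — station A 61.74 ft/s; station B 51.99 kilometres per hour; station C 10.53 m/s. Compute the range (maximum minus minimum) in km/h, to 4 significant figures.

station A: 61.74 ft/s = 67.7461 km/h.
station C: 10.53 m/s = 37.9080 km/h.
Spread: 67.7461 − 37.9080 = 29.84 km/h.

29.84 km/h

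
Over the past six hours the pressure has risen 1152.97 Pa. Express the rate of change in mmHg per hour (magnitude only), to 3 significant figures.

1.44 mmHg per hour

1152.97 Pa / 6 h × 0.00750062 mmHg/Pa = 1.44 mmHg/h.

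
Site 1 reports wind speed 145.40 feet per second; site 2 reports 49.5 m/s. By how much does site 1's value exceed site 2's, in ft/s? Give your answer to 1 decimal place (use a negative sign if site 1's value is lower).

site 2: 49.5 m/s = 162.402 ft/s.
Difference: 145.400 − 162.402 = -17.0 ft/s.

-17.0 ft/s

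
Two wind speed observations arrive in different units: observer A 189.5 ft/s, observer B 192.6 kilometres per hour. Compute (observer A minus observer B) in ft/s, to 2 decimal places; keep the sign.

13.98 ft/s

observer B: 192.6 km/h = 175.5249 ft/s.
Difference: 189.5000 − 175.5249 = 13.98 ft/s.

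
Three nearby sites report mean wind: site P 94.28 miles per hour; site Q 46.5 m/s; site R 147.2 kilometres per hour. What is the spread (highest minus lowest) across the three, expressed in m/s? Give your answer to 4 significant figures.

site P: 94.28 mph = 42.14693 m/s.
site R: 147.2 km/h = 40.88889 m/s.
Spread: 46.50000 − 40.88889 = 5.611 m/s.

5.611 m/s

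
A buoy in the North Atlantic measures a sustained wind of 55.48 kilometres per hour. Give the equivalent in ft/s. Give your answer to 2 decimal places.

1 km/h = 0.911344 ft/s, so 55.48 × 0.911344 = 50.56 ft/s.

50.56 ft/s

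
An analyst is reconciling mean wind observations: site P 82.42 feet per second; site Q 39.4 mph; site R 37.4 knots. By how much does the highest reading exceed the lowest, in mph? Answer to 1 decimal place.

site P: 82.42 ft/s = 56.195 mph.
site R: 37.4 kt = 43.039 mph.
Spread: 56.195 − 39.400 = 16.8 mph.

16.8 mph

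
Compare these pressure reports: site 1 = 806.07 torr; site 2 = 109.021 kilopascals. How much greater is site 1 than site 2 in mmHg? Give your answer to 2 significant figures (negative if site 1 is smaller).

-12 mmHg

site 2: 109.021 kPa = 817.72 mmHg.
Difference: 806.07 − 817.72 = -12 mmHg.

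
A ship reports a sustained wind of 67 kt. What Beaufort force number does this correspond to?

67 kt lies in the Beaufort 12 band (hurricane force, ≥64 kt).

Beaufort force 12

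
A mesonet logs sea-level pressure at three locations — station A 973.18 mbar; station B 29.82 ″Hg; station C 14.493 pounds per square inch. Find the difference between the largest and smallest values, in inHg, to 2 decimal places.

station A: 973.18 mb = 28.7380 inHg.
station C: 14.493 psi = 29.5080 inHg.
Spread: 29.8200 − 28.7380 = 1.08 inHg.

1.08 inHg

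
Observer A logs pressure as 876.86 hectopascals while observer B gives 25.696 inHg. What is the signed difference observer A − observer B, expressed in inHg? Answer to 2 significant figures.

observer A: 876.86 hPa = 25.8937 inHg.
Difference: 25.8937 − 25.6960 = 0.20 inHg.

0.20 inHg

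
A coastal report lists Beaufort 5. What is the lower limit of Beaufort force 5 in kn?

Beaufort 5 (fresh breeze) spans 17–21 knots.

17 kt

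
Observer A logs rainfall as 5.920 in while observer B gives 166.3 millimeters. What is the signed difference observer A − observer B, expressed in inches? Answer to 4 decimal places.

observer B: 166.3 mm = 6.547244 in.
Difference: 5.920000 − 6.547244 = -0.6272 in.

-0.6272 in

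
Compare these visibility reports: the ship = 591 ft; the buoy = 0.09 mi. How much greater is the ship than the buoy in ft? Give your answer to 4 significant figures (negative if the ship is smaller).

115.8 ft

the buoy: 0.09 SM = 475.200 ft.
Difference: 591.000 − 475.200 = 115.8 ft.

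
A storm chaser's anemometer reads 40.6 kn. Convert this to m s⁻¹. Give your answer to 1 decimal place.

1 kt = 0.514444 m/s, so 40.6 × 0.514444 = 20.9 m/s.

20.9 m/s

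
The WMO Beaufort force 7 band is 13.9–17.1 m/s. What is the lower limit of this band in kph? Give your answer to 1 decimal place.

50.0 km/h

13.9–17.1 m/s × 3.6 = 50.0–61.6 km/h.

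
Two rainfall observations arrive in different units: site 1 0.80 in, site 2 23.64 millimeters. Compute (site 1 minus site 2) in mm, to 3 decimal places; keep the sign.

site 1: 0.80 in = 20.32000 mm.
Difference: 20.32000 − 23.64000 = -3.320 mm.

-3.320 mm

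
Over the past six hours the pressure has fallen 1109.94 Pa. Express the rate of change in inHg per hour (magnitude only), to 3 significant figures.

1109.94 Pa / 6 h × 0.0002953 inHg/Pa = 0.0546 inHg/h.

0.0546 inHg per hour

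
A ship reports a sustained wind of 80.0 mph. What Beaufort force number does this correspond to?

80.0 mph = 35.8 m/s, which is Beaufort 12 (hurricane force, ≥32.7 m/s).

Beaufort force 12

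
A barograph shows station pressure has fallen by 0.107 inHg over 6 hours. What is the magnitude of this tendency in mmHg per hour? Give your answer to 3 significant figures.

0.453 mmHg per hour

0.107 inHg / 6 h × 25.4 mmHg/inHg = 0.453 mmHg/h.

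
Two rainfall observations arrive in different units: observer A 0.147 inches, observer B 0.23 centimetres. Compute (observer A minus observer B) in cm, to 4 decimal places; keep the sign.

observer A: 0.147 in = 0.373380 cm.
Difference: 0.373380 − 0.230000 = 0.1434 cm.

0.1434 cm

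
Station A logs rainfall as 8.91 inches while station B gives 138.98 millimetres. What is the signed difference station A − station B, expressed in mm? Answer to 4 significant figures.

station A: 8.91 in = 226.3140 mm.
Difference: 226.3140 − 138.9800 = 87.33 mm.

87.33 mm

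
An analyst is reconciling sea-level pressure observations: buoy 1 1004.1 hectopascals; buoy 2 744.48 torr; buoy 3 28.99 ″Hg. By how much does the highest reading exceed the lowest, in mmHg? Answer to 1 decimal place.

16.8 mmHg

buoy 1: 1004.1 hPa = 753.137 mmHg.
buoy 3: 28.99 inHg = 736.346 mmHg.
Spread: 753.137 − 736.346 = 16.8 mmHg.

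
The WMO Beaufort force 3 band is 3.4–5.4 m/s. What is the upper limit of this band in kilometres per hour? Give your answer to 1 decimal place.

3.4–5.4 m/s × 3.6 = 12.2–19.4 km/h.

19.4 km/h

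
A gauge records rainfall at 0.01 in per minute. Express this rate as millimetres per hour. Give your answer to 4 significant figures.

15.24 mm/hour

0.01 in/minute × 25.4 mm/in × 60 minute/hour = 15.24 mm/hour.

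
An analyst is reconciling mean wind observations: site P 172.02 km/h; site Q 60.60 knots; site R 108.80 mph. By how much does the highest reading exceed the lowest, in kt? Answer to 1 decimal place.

33.9 kt

site P: 172.02 km/h = 92.883 kt.
site R: 108.80 mph = 94.545 kt.
Spread: 94.545 − 60.600 = 33.9 kt.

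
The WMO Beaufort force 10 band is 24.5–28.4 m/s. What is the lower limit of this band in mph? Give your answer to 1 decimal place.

24.5–28.4 m/s × 2.237 = 54.8–63.5 mph.

54.8 mph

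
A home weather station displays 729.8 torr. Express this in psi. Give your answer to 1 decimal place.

1 mmHg = 0.0193368 psi, so 729.8 × 0.0193368 = 14.1 psi.

14.1 psi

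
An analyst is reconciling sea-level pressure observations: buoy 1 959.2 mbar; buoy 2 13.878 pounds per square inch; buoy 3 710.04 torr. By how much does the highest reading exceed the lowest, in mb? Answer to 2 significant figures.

13 mb

buoy 2: 13.878 psi = 956.85 mb.
buoy 3: 710.04 mmHg = 946.64 mb.
Spread: 959.20 − 946.64 = 13 mb.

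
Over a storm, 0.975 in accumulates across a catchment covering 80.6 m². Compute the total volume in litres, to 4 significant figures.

Depth: 0.975 in × 25.4 = 24.765 mm.
1 mm over 1 m² is 1 L, so volume = 24.765 × 80.6 = 1996.059 L ≈ 1996 L.

1996 litres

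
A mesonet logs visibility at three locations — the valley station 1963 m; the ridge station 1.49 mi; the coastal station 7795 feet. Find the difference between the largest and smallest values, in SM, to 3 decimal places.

the valley station: 1963 m = 1.21975 SM.
the coastal station: 7795 ft = 1.47633 SM.
Spread: 1.49000 − 1.21975 = 0.270 SM.

0.270 SM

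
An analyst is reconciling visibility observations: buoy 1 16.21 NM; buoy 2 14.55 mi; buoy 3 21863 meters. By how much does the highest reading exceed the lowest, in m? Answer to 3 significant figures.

8160 m

buoy 1: 16.21 nmi = 30020.92 m.
buoy 2: 14.55 SM = 23415.96 m.
Spread: 30020.92 − 21863.00 = 8160 m.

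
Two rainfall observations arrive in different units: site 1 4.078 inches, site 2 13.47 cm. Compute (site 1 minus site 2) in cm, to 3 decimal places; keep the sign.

site 1: 4.078 in = 10.35812 cm.
Difference: 10.35812 − 13.47000 = -3.112 cm.

-3.112 cm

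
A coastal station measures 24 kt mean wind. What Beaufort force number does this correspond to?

Beaufort force 6

24 kt lies in the Beaufort 6 band (strong breeze, 22–27 kt).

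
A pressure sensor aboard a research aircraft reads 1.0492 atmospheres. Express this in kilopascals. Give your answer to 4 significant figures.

1 atm = 101.325 kPa, so 1.0492 × 101.325 = 106.3 kPa.

106.3 kPa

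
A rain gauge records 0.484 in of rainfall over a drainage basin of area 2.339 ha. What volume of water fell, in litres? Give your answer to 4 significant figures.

Depth: 0.484 in × 25.4 = 12.2936 mm.
Area: 2.339 ha = 23390 m².
1 mm over 1 m² is 1 L, so volume = 12.2936 × 23390 = 287547.3 L ≈ 287500 L.

287500 litres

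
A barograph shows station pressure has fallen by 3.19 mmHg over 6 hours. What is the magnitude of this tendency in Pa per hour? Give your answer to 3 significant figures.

3.19 mmHg / 6 h × 133.322 Pa/mmHg = 70.9 Pa/h.

70.9 Pa per hour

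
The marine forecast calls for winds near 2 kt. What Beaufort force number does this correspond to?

Beaufort force 1

2 kt lies in the Beaufort 1 band (light air, 1–3 kt).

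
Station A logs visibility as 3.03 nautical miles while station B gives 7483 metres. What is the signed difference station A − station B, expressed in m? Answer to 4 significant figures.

station A: 3.03 nmi = 5611.56 m.
Difference: 5611.56 − 7483.00 = -1871 m.

-1871 m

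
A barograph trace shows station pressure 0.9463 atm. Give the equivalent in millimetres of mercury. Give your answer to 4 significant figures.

719.2 mmHg

1 atm = 760 mmHg, so 0.9463 × 760 = 719.2 mmHg.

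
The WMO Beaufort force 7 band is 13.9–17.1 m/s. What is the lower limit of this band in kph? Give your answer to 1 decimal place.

13.9–17.1 m/s × 3.6 = 50.0–61.6 km/h.

50.0 km/h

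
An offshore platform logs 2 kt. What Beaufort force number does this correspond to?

Beaufort force 1

2 kt lies in the Beaufort 1 band (light air, 1–3 kt).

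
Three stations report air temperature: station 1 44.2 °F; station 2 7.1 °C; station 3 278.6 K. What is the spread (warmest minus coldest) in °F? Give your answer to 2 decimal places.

2.97 °F

station 1: 44.2 °F = 6.778 °C.
station 3: 278.6 K = 5.450 °C.
Spread: 7.100 − 5.450 = 1.650 °C = 2.97 °F.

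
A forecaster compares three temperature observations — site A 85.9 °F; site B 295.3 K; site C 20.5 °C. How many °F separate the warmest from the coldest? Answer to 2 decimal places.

site A: 85.9 °F = 29.944 °C.
site B: 295.3 K = 22.150 °C.
Spread: 29.944 − 20.500 = 9.444 °C = 17.00 °F.

17.00 °F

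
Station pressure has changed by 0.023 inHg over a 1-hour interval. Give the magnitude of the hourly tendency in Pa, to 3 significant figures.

0.023 inHg / 1 h × 3386.39 Pa/inHg = 77.9 Pa/h.

77.9 Pa per hour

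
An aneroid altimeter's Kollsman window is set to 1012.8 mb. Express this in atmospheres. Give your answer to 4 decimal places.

0.9996 atm

1 mb = 0.000986923 atm, so 1012.8 × 0.000986923 = 0.9996 atm.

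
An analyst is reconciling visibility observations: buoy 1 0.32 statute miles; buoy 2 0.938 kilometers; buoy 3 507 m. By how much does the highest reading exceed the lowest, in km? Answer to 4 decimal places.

0.4310 km

buoy 1: 0.32 SM = 0.514990 km.
buoy 3: 507 m = 0.507000 km.
Spread: 0.938000 − 0.507000 = 0.4310 km.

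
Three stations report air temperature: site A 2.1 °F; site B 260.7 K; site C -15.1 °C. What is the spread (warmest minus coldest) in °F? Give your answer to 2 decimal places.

7.49 °F

site A: 2.1 °F = -16.611 °C.
site B: 260.7 K = -12.450 °C.
Spread: (-12.450) − (-16.611) = 4.161 °C = 7.49 °F.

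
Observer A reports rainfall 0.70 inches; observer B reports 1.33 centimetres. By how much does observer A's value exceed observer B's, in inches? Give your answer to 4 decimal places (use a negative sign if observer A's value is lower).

observer B: 1.33 cm = 0.523622 in.
Difference: 0.700000 − 0.523622 = 0.1764 in.

0.1764 in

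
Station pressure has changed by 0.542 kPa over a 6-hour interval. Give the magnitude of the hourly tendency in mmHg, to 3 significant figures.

0.542 kPa / 6 h × 7.50062 mmHg/kPa = 0.678 mmHg/h.

0.678 mmHg per hour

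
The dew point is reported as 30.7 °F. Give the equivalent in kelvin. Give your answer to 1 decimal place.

First to °C: -0.72 °C.
Then to K: 272.4 K.

272.4 K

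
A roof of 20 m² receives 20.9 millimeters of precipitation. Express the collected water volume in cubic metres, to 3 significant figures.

1 mm over 1 m² is 1 L, so volume = 20.9 × 20 = 418 L = 0.418 m³.

0.418 cubic metres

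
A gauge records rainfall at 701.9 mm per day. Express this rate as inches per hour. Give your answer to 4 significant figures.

701.9 mm/day × 0.0393701 in/mm × 0.0416667 day/hour = 1.151 in/hour.

1.151 in/hour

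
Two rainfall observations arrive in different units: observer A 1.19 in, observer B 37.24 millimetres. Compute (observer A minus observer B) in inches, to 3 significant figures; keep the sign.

observer B: 37.24 mm = 1.46614 in.
Difference: 1.19000 − 1.46614 = -0.276 in.

-0.276 in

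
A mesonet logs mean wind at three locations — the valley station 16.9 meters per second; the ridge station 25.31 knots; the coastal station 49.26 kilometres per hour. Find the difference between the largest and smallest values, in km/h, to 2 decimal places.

13.97 km/h

the valley station: 16.9 m/s = 60.8400 km/h.
the ridge station: 25.31 kt = 46.8741 km/h.
Spread: 60.8400 − 46.8741 = 13.97 km/h.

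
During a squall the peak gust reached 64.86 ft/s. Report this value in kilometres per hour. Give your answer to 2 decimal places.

1 ft/s = 1.09728 km/h, so 64.86 × 1.09728 = 71.17 km/h.

71.17 km/h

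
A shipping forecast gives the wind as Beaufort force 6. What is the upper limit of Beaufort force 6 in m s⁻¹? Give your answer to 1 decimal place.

Beaufort 6 (strong breeze) spans 10.8–13.8 m/s.

13.8 m/s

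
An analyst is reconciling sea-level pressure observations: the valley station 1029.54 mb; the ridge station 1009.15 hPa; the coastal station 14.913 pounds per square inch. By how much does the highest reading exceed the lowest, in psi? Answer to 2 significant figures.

0.30 psi

the valley station: 1029.54 mb = 14.9322 psi.
the ridge station: 1009.15 hPa = 14.6365 psi.
Spread: 14.9322 − 14.6365 = 0.30 psi.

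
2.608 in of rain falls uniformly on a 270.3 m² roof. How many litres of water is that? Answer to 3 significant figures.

17900 litres

Depth: 2.608 in × 25.4 = 66.2432 mm.
1 mm over 1 m² is 1 L, so volume = 66.2432 × 270.3 = 17905.537 L ≈ 17900 L.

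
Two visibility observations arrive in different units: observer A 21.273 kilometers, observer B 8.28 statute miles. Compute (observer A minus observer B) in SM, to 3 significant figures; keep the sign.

observer A: 21.273 km = 13.2184 SM.
Difference: 13.2184 − 8.2800 = 4.94 SM.

4.94 SM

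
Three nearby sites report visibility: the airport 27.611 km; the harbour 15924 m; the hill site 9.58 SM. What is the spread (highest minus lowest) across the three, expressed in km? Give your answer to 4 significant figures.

the harbour: 15924 m = 15.9240 km.
the hill site: 9.58 SM = 15.4175 km.
Spread: 27.6110 − 15.4175 = 12.19 km.

12.19 km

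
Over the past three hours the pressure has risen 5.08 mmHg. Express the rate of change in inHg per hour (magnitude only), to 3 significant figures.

5.08 mmHg / 3 h × 0.0393701 inHg/mmHg = 0.0667 inHg/h.

0.0667 inHg per hour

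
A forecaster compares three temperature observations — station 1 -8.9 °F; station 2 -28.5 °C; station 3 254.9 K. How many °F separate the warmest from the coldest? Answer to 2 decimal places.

station 1: -8.9 °F = -22.722 °C.
station 3: 254.9 K = -18.250 °C.
Spread: (-18.250) − (-28.500) = 10.250 °C = 18.45 °F.

18.45 °F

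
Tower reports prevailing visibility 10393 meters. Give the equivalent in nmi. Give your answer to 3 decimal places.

1 m = 0.000539957 nmi, so 10393 × 0.000539957 = 5.612 nmi.

5.612 nmi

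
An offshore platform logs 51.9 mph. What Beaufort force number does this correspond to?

51.9 mph = 23.2 m/s, which is Beaufort 9 (strong gale, 20.8–24.4 m/s).

Beaufort force 9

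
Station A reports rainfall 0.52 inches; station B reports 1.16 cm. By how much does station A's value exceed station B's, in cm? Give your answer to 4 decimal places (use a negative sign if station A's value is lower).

station A: 0.52 in = 1.320800 cm.
Difference: 1.320800 − 1.160000 = 0.1608 cm.

0.1608 cm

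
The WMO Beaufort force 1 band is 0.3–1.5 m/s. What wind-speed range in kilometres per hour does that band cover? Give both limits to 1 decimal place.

1.1 to 5.4 km/h

0.3–1.5 m/s × 3.6 = 1.1–5.4 km/h.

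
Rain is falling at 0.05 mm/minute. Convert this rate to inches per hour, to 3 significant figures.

0.118 in/hour

0.05 mm/minute × 0.0393701 in/mm × 60 minute/hour = 0.118 in/hour.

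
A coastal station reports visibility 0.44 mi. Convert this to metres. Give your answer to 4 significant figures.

1 SM = 1609.34 m, so 0.44 × 1609.34 = 708.1 m.

708.1 m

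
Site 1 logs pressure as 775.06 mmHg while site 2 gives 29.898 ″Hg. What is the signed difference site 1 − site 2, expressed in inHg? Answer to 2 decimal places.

site 1: 775.06 mmHg = 30.5142 inHg.
Difference: 30.5142 − 29.8980 = 0.62 inHg.

0.62 inHg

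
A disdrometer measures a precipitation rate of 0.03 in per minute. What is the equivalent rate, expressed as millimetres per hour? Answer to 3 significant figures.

45.7 mm/hour

0.03 in/minute × 25.4 mm/in × 60 minute/hour = 45.7 mm/hour.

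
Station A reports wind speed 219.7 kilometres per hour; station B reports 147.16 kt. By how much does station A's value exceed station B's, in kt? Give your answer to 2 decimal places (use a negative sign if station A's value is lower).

-28.53 kt

station A: 219.7 km/h = 118.6285 kt.
Difference: 118.6285 − 147.1600 = -28.53 kt.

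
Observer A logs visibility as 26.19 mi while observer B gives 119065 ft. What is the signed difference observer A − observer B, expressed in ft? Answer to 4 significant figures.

observer A: 26.19 SM = 138283.20 ft.
Difference: 138283.20 − 119065.00 = 19220 ft.

19220 ft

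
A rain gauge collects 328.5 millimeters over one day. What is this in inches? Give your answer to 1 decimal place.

12.9 in

1 mm = 0.0393701 in, so 328.5 × 0.0393701 = 12.9 in.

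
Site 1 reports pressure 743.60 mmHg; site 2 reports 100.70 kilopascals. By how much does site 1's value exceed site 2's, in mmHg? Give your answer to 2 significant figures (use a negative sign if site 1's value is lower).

-12 mmHg

site 2: 100.70 kPa = 755.31 mmHg.
Difference: 743.60 − 755.31 = -12 mmHg.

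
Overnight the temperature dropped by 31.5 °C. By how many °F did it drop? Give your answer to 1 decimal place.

56.7 °F

For a temperature change the 32° offset cancels: Δ°F = 31.5 × 1.8 = 56.7 °F.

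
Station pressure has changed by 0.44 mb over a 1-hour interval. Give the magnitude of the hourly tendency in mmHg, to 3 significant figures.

0.330 mmHg per hour

0.44 mb / 1 h × 0.750062 mmHg/mb = 0.330 mmHg/h.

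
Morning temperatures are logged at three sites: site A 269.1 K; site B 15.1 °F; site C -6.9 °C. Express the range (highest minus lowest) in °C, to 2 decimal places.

site A: 269.1 K = -4.050 °C.
site B: 15.1 °F = -9.389 °C.
Spread: (-4.050) − (-9.389) = 5.339 °C.

5.34 °C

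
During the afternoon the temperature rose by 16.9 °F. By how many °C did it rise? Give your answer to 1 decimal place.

A change of 1 °C equals a change of 1.8 °F: Δ°C = 16.9 × 0.5556 = 9.4 °C.

9.4 °C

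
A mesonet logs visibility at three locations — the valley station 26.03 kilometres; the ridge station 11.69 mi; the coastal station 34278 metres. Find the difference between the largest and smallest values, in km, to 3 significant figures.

15.5 km

the ridge station: 11.69 SM = 18.813 km.
the coastal station: 34278 m = 34.278 km.
Spread: 34.278 − 18.813 = 15.5 km.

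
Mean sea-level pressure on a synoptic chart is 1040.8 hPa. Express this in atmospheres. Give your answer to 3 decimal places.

1.027 atm

1 hPa = 0.000986923 atm, so 1040.8 × 0.000986923 = 1.027 atm.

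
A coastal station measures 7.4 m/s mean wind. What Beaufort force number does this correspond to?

Beaufort force 4

7.4 m/s lies in the Beaufort 4 band (moderate breeze, 5.5–7.9 m/s).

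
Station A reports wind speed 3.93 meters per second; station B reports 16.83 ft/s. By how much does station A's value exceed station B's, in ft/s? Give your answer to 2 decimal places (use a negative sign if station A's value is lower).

station A: 3.93 m/s = 12.8937 ft/s.
Difference: 12.8937 − 16.8300 = -3.94 ft/s.

-3.94 ft/s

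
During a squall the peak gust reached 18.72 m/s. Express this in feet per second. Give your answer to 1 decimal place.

61.4 ft/s

1 m/s = 3.28084 ft/s, so 18.72 × 3.28084 = 61.4 ft/s.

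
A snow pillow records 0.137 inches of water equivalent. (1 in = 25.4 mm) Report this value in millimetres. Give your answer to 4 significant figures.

3.480 mm

1 in = 25.4 mm, so 0.137 × 25.4 = 3.480 mm.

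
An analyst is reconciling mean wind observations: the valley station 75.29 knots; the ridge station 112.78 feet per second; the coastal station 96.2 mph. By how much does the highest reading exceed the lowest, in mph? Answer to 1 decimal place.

the valley station: 75.29 kt = 86.642 mph.
the ridge station: 112.78 ft/s = 76.895 mph.
Spread: 96.200 − 76.895 = 19.3 mph.

19.3 mph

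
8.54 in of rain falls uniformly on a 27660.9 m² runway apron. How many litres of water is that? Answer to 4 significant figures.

6000000 litres

Depth: 8.54 in × 25.4 = 216.916 mm.
1 mm over 1 m² is 1 L, so volume = 216.916 × 27660.9 = 6000091.8 L ≈ 6000000 L.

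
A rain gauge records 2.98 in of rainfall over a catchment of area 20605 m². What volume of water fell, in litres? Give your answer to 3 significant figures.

Depth: 2.98 in × 25.4 = 75.692 mm.
1 mm over 1 m² is 1 L, so volume = 75.692 × 20605 = 1559633.7 L ≈ 1560000 L.

1560000 litres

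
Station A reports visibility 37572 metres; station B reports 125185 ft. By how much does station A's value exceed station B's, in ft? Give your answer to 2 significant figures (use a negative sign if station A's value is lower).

-1900 ft

station A: 37572 m = 123267.72 ft.
Difference: 123267.72 − 125185.00 = -1900 ft.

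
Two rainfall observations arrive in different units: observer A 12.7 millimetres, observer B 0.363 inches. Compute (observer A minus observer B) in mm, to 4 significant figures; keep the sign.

3.480 mm

observer B: 0.363 in = 9.22020 mm.
Difference: 12.70000 − 9.22020 = 3.480 mm.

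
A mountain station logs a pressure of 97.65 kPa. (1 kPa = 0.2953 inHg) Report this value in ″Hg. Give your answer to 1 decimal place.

1 kPa = 0.2953 inHg, so 97.65 × 0.2953 = 28.8 inHg.

28.8 inHg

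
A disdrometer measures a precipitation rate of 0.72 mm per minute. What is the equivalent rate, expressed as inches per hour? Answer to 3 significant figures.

0.72 mm/minute × 0.0393701 in/mm × 60 minute/hour = 1.70 in/hour.

1.70 in/hour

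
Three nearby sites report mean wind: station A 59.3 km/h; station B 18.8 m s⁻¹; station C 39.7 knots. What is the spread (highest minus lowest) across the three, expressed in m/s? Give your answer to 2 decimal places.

station A: 59.3 km/h = 16.4722 m/s.
station C: 39.7 kt = 20.4234 m/s.
Spread: 20.4234 − 16.4722 = 3.95 m/s.

3.95 m/s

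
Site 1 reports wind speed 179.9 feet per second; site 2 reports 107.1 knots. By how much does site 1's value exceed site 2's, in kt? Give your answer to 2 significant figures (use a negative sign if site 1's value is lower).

-0.51 kt

site 1: 179.9 ft/s = 106.5878 kt.
Difference: 106.5878 − 107.1000 = -0.51 kt.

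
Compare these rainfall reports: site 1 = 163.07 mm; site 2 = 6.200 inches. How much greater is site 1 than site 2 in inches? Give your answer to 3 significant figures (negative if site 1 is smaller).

0.220 in

site 1: 163.07 mm = 6.42008 in.
Difference: 6.42008 − 6.20000 = 0.220 in.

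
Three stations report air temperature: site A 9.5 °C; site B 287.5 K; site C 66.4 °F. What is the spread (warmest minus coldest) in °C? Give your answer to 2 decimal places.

site B: 287.5 K = 14.350 °C.
site C: 66.4 °F = 19.111 °C.
Spread: 19.111 − 9.500 = 9.611 °C.

9.61 °C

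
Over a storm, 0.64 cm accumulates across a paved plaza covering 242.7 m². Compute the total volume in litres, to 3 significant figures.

Depth: 0.64 cm × 10 = 6.4 mm.
1 mm over 1 m² is 1 L, so volume = 6.4 × 242.7 = 1553.28 L ≈ 1550 L.

1550 litres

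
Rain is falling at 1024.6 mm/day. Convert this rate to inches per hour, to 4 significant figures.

1024.6 mm/day × 0.0393701 in/mm × 0.0416667 day/hour = 1.681 in/hour.

1.681 in/hour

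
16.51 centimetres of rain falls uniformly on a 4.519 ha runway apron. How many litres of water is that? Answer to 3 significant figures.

7460000 litres

Depth: 16.51 cm × 10 = 165.1 mm.
Area: 4.519 ha = 45190 m².
1 mm over 1 m² is 1 L, so volume = 165.1 × 45190 = 7460869 L ≈ 7460000 L.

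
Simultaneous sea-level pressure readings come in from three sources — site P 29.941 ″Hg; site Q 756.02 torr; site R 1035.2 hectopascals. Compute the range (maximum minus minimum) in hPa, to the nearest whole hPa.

site P: 29.941 inHg = 1013.92 hPa.
site Q: 756.02 mmHg = 1007.94 hPa.
Spread: 1035.20 − 1007.94 = 27 hPa.

27 hPa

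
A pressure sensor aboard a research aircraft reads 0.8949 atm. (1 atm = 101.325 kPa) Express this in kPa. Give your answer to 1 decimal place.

90.7 kPa

1 atm = 101.325 kPa, so 0.8949 × 101.325 = 90.7 kPa.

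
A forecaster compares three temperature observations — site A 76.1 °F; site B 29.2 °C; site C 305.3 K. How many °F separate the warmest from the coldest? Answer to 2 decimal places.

site A: 76.1 °F = 24.500 °C.
site C: 305.3 K = 32.150 °C.
Spread: 32.150 − 24.500 = 7.650 °C = 13.77 °F.

13.77 °F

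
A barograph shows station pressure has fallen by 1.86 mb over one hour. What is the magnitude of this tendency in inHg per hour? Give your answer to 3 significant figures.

1.86 mb / 1 h × 0.02953 inHg/mb = 0.0549 inHg/h.

0.0549 inHg per hour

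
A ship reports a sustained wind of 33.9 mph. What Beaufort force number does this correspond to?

33.9 mph = 15.2 m/s, which is Beaufort 7 (near gale, 13.9–17.1 m/s).

Beaufort force 7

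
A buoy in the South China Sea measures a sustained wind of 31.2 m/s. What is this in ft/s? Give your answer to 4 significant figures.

102.4 ft/s

1 m/s = 3.28084 ft/s, so 31.2 × 3.28084 = 102.4 ft/s.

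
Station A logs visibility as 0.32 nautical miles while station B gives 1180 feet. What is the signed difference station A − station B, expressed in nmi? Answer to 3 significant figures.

station B: 1180 ft = 0.19420 nmi.
Difference: 0.32000 − 0.19420 = 0.126 nmi.

0.126 nmi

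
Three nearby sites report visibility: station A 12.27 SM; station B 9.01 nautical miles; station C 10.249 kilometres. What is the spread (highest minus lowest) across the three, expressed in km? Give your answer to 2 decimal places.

9.50 km

station A: 12.27 SM = 19.7467 km.
station B: 9.01 nmi = 16.6865 km.
Spread: 19.7467 − 10.2490 = 9.50 km.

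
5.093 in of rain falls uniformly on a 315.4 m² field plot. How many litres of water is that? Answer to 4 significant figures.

40800 litres

Depth: 5.093 in × 25.4 = 129.3622 mm.
1 mm over 1 m² is 1 L, so volume = 129.3622 × 315.4 = 40800.838 L ≈ 40800 L.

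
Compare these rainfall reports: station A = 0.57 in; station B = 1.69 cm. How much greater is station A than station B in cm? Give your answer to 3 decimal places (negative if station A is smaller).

-0.242 cm

station A: 0.57 in = 1.44780 cm.
Difference: 1.44780 − 1.69000 = -0.242 cm.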